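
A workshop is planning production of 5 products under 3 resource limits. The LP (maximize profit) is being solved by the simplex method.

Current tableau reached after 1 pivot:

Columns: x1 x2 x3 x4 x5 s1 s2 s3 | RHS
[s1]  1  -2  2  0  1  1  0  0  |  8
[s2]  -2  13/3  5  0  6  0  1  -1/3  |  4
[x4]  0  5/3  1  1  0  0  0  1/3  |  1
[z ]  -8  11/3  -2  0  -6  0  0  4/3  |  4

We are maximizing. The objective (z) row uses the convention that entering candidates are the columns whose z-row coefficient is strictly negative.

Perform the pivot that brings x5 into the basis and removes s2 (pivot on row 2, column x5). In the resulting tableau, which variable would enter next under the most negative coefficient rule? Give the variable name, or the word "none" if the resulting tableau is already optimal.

Pivot element 6. New z-row = old z-row − (-6)·(row 2/6).
Updated z-row coefficients: x1: -10, x2: 8, x3: 3, x4: 0, x5: 0, s1: 0, s2: 1, s3: 1.
The most negative is -10 in column x1, so x1 would enter next.

x1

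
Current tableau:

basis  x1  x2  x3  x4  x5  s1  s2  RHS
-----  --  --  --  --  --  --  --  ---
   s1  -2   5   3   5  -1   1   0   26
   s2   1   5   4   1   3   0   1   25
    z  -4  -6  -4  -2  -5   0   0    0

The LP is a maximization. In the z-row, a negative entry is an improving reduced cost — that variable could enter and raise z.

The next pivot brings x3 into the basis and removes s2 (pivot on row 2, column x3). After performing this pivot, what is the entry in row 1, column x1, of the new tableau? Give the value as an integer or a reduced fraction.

Pivot element is row 2, column x3: 4.
Normalize row 2: new (row 2, x1) = 1/4 = 1/4.
row 1 ← row 1 − 3·(new row 2): -2 − 3·(1/4) = -11/4.

-11/4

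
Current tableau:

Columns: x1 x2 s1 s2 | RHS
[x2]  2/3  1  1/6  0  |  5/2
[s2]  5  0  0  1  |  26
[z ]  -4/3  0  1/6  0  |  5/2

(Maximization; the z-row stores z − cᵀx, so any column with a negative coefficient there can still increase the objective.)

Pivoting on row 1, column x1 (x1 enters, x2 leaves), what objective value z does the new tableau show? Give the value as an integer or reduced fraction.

Minimum ratio for x1: (5/2)/(2/3) = 15/4.
z changes by −(z-row coeff of x1)·ratio = −(-4/3)·(15/4) = 5.
New z = 5/2 + 5 = 15/2.

15/2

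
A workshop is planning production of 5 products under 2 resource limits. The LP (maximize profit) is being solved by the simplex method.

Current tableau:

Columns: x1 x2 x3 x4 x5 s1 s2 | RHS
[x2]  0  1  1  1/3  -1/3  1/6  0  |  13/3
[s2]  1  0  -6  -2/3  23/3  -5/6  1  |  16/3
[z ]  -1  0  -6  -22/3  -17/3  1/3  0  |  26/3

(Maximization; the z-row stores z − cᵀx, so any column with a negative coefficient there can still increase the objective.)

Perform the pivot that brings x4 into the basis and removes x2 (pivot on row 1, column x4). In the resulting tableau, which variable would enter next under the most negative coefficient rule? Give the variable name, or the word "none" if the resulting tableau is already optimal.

x5

Pivot element 1/3. New z-row = old z-row − (-22/3)·(row 1/(1/3)).
Updated z-row coefficients: x1: -1, x2: 22, x3: 16, x4: 0, x5: -13, s1: 4, s2: 0.
The most negative is -13 in column x5, so x5 would enter next.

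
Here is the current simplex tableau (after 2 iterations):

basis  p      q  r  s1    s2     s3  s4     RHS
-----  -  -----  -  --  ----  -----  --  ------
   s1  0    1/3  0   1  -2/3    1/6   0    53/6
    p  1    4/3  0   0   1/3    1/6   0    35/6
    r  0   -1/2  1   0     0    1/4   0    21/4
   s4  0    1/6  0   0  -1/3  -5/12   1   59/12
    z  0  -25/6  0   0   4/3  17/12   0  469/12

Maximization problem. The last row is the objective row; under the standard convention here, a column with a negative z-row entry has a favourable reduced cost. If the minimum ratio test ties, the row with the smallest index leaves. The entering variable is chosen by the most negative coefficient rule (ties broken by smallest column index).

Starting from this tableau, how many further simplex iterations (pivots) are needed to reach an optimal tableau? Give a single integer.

1

pivot: q in, p out → z = 917/16
No improving column remains; optimal.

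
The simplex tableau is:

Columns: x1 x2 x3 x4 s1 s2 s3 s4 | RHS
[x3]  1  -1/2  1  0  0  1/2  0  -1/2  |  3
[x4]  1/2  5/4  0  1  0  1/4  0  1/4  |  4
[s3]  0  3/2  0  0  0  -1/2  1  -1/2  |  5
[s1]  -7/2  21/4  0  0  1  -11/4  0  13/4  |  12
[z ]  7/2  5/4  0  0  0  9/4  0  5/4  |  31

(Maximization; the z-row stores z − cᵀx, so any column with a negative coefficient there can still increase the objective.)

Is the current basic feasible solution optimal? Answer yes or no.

No objective-row coefficient is strictly negative, so no entering variable exists; the tableau is optimal.

yes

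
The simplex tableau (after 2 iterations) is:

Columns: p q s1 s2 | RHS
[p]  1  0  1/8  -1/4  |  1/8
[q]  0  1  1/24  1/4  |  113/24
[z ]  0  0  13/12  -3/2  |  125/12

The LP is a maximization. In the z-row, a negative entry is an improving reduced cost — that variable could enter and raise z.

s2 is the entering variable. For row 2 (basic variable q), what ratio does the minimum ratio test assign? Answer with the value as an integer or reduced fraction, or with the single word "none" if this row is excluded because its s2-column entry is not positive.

Ratio = RHS / (s2 entry) = (113/24) / (1/4) = 113/6.

113/6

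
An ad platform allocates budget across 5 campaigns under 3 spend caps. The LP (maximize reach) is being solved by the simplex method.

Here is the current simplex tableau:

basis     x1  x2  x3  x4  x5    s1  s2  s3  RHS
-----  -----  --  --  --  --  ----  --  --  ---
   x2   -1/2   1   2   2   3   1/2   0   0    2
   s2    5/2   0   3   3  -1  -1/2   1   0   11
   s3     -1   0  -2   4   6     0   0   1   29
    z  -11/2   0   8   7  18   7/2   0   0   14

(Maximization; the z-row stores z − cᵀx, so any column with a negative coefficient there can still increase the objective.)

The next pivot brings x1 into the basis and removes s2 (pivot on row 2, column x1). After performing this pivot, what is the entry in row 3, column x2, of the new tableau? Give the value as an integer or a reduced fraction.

0

Pivot element is row 2, column x1: 5/2.
Normalize row 2: new (row 2, x2) = 0/(5/2) = 0.
row 3 ← row 3 − (-1)·(new row 2): 0 − (-1)·0 = 0.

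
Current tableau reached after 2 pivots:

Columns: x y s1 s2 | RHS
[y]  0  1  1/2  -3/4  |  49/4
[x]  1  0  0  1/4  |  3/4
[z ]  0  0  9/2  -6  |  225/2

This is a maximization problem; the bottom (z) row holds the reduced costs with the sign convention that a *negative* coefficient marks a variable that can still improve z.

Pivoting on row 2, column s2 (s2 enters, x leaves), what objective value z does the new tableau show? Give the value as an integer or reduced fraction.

Minimum ratio for s2: (3/4)/(1/4) = 3.
z changes by −(z-row coeff of s2)·ratio = −(-6)·3 = 18.
New z = 225/2 + 18 = 261/2.

261/2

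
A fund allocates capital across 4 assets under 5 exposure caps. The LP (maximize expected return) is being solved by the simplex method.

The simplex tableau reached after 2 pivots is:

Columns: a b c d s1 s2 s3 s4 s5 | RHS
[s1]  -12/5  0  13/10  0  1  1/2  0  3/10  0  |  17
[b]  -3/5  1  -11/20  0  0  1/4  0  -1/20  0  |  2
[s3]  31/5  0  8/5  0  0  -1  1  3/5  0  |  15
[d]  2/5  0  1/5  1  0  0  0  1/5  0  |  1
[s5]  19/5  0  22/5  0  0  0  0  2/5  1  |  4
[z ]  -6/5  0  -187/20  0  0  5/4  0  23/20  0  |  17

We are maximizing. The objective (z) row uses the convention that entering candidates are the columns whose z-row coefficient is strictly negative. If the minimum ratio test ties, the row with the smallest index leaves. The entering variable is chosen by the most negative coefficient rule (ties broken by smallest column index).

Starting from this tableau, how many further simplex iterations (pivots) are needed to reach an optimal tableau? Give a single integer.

pivot: c in, s5 out → z = 51/2
No improving column remains; optimal.

1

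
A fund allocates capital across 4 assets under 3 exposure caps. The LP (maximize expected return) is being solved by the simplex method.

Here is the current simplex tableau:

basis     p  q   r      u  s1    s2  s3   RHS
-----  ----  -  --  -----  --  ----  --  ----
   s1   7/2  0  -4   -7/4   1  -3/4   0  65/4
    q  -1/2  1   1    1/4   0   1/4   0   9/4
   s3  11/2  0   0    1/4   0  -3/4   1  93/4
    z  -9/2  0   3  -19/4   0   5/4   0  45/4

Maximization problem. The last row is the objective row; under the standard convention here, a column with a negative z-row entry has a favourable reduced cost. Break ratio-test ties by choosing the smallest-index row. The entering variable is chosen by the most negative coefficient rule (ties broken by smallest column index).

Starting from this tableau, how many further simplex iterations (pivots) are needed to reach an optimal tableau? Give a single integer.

2

pivot: u in, q out → z = 54
pivot: p in, s3 out → z = 103
No improving column remains; optimal.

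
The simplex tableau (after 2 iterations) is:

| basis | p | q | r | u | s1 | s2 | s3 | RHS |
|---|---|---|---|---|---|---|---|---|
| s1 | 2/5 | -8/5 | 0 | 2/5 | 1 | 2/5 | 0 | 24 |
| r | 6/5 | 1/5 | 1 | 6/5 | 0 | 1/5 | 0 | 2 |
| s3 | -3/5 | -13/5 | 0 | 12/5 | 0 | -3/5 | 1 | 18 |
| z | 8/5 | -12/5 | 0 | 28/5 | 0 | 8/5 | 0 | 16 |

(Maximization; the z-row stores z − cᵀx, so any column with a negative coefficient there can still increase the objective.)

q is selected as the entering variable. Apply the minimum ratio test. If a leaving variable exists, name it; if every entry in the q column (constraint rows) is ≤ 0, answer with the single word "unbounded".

Ratios: row 1 (s1): entry -8/5 ≤ 0, skip; row 2 (r): 2/(1/5) = 10; row 3 (s3): entry -13/5 ≤ 0, skip.
Minimum ratio is in the r row, so r leaves.

r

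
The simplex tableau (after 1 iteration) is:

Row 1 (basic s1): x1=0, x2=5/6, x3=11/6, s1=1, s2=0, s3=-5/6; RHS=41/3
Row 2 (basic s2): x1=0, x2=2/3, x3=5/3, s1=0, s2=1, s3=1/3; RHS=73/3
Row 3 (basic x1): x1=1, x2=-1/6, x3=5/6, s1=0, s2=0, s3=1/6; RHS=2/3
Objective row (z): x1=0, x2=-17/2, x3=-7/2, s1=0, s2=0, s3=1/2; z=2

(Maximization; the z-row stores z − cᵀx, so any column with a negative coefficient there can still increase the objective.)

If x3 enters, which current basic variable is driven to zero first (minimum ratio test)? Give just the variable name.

x1

Ratios: row 1 (s1): (41/3)/(11/6) = 82/11; row 2 (s2): (73/3)/(5/3) = 73/5; row 3 (x1): (2/3)/(5/6) = 4/5.
Minimum ratio 4/5 is in the x1 row, so x1 leaves.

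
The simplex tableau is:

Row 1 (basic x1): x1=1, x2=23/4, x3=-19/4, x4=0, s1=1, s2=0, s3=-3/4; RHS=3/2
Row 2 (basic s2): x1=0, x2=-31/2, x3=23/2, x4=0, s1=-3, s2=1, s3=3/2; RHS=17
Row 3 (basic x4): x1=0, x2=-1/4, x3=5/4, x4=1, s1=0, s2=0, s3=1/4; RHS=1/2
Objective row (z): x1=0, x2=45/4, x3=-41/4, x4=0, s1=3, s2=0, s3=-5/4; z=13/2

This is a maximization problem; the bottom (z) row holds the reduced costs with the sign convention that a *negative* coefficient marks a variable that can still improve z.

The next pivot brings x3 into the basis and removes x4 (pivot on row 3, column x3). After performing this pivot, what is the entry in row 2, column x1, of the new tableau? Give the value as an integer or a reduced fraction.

Pivot element is row 3, column x3: 5/4.
Normalize row 3: new (row 3, x1) = 0/(5/4) = 0.
row 2 ← row 2 − (23/2)·(new row 3): 0 − (23/2)·0 = 0.

0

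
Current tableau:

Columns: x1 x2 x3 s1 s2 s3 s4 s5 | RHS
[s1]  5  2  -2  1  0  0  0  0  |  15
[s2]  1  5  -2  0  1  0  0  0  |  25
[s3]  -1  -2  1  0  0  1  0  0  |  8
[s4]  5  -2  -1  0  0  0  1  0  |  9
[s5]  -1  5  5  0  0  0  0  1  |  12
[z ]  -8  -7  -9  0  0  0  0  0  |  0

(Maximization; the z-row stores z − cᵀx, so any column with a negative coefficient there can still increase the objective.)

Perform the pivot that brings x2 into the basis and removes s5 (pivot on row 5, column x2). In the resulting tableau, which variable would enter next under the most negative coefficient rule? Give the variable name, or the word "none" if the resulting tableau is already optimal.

x1

Pivot element 5. New z-row = old z-row − (-7)·(row 5/5).
Updated z-row coefficients: x1: -47/5, x2: 0, x3: -2, s1: 0, s2: 0, s3: 0, s4: 0, s5: 7/5.
The most negative is -47/5 in column x1, so x1 would enter next.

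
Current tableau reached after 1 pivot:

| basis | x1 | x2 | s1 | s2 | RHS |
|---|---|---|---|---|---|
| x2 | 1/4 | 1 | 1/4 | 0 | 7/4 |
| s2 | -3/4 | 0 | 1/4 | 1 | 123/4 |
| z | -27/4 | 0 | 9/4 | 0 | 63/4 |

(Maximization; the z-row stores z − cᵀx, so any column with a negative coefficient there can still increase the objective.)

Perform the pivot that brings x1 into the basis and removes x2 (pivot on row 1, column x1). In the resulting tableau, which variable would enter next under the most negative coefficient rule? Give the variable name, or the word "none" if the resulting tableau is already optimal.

none

Pivot element 1/4. New z-row = old z-row − (-27/4)·(row 1/(1/4)).
Updated z-row coefficients: x1: 0, x2: 27, s1: 9, s2: 0.
No coefficient is strictly negative; the tableau after this pivot is optimal.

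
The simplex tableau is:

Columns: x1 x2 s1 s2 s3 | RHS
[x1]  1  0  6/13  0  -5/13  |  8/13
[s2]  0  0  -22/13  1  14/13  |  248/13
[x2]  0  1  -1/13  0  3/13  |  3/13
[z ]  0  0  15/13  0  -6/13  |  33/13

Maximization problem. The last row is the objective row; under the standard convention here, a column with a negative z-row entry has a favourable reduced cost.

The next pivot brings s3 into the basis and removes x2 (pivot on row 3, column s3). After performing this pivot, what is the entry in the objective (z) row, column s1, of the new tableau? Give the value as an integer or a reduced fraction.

1

Pivot element is row 3, column s3: 3/13.
Normalize row 3: new (row 3, s1) = (-1/13)/(3/13) = -1/3.
z-row ← z-row − (-6/13)·(new row 3): 15/13 − (-6/13)·(-1/3) = 1.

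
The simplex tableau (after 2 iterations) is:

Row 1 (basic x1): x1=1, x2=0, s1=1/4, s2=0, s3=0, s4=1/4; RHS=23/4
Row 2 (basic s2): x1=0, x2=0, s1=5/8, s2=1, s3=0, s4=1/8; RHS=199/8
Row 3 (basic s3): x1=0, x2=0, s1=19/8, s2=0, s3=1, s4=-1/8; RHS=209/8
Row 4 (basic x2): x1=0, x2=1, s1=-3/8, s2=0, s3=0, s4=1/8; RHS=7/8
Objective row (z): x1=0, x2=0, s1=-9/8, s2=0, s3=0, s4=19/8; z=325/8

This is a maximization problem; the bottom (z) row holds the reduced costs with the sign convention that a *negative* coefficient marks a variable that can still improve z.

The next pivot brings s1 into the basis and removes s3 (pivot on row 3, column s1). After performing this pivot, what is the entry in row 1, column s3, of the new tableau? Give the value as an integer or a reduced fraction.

Pivot element is row 3, column s1: 19/8.
Normalize row 3: new (row 3, s3) = 1/(19/8) = 8/19.
row 1 ← row 1 − (1/4)·(new row 3): 0 − (1/4)·(8/19) = -2/19.

-2/19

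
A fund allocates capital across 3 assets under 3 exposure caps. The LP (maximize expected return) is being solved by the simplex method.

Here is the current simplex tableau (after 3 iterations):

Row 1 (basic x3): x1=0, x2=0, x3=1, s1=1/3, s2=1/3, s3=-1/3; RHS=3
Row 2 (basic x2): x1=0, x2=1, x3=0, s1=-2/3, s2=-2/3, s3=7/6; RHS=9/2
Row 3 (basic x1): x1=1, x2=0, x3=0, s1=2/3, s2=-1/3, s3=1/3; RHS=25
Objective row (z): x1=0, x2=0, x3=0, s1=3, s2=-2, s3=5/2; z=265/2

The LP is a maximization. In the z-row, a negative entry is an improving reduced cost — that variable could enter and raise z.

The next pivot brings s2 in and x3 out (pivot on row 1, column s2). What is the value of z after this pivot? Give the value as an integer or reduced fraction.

Minimum ratio for s2: 3/(1/3) = 9.
z changes by −(z-row coeff of s2)·ratio = −(-2)·9 = 18.
New z = 265/2 + 18 = 301/2.

301/2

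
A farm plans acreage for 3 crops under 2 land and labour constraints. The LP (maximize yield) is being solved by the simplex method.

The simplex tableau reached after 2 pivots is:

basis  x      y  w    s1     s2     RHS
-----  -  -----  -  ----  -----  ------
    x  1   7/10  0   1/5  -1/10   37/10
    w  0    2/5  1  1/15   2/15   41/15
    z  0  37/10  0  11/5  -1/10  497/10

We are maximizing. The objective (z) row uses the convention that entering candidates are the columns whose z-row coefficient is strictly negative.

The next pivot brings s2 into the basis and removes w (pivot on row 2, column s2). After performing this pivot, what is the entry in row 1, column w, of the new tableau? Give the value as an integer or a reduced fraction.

Pivot element is row 2, column s2: 2/15.
Normalize row 2: new (row 2, w) = 1/(2/15) = 15/2.
row 1 ← row 1 − (-1/10)·(new row 2): 0 − (-1/10)·(15/2) = 3/4.

3/4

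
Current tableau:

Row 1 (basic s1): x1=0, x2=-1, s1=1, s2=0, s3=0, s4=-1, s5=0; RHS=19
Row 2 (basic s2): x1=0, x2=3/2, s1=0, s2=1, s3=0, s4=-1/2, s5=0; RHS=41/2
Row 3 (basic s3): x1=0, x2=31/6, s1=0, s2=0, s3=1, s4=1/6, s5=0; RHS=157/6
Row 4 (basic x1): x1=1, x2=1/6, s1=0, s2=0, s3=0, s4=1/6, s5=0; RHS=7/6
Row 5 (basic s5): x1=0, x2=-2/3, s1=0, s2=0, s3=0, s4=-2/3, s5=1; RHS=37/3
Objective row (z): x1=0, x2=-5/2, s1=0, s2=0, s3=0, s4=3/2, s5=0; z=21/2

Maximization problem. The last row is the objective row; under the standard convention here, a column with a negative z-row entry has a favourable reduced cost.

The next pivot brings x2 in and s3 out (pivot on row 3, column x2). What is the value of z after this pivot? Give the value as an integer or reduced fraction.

Minimum ratio for x2: (157/6)/(31/6) = 157/31.
z changes by −(z-row coeff of x2)·ratio = −(-5/2)·(157/31) = 785/62.
New z = 21/2 + (785/62) = 718/31.

718/31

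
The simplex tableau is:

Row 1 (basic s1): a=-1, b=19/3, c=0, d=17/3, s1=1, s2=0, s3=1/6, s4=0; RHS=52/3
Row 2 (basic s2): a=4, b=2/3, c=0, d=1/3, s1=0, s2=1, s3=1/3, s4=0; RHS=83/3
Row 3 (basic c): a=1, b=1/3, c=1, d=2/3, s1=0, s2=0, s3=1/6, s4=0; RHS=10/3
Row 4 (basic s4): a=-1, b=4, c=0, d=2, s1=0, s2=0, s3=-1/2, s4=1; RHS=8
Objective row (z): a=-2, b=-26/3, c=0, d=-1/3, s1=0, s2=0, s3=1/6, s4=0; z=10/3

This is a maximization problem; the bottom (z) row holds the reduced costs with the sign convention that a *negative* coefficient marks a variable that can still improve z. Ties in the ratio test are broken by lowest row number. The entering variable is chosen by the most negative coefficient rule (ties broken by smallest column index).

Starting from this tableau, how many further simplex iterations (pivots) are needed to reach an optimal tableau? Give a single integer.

3

pivot: b in, s4 out → z = 62/3
pivot: a in, c out → z = 402/13
pivot: s3 in, s1 out → z = 345/11
No improving column remains; optimal.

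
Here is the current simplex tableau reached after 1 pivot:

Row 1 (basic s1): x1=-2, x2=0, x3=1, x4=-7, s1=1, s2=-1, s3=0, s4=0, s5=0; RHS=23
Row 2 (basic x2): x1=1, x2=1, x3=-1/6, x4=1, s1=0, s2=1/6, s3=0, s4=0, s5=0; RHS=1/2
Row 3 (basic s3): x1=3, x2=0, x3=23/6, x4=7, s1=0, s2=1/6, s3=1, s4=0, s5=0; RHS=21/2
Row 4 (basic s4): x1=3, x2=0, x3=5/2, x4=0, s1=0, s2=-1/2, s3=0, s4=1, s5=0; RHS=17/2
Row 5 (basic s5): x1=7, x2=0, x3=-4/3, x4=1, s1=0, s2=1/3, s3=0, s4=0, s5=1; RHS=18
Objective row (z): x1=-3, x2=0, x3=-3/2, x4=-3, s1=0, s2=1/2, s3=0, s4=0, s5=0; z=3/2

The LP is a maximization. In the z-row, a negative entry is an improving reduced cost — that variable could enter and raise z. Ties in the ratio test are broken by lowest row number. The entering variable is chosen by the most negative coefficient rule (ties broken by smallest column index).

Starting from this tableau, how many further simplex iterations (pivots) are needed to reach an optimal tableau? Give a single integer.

2

pivot: x1 in, x2 out → z = 3
pivot: x3 in, s3 out → z = 93/13
No improving column remains; optimal.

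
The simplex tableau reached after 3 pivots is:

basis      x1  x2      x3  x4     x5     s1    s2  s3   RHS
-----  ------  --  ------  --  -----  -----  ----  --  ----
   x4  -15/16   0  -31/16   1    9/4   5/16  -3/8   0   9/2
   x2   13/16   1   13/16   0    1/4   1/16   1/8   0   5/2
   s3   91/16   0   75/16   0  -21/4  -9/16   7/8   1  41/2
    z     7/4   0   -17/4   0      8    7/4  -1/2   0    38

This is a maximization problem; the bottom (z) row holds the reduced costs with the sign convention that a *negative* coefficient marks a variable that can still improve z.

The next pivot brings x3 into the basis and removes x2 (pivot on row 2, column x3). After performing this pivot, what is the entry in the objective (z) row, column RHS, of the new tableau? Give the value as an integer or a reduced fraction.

Pivot element is row 2, column x3: 13/16.
Normalize row 2: new (row 2, RHS) = (5/2)/(13/16) = 40/13.
z-row ← z-row − (-17/4)·(new row 2): 38 − (-17/4)·(40/13) = 664/13.

664/13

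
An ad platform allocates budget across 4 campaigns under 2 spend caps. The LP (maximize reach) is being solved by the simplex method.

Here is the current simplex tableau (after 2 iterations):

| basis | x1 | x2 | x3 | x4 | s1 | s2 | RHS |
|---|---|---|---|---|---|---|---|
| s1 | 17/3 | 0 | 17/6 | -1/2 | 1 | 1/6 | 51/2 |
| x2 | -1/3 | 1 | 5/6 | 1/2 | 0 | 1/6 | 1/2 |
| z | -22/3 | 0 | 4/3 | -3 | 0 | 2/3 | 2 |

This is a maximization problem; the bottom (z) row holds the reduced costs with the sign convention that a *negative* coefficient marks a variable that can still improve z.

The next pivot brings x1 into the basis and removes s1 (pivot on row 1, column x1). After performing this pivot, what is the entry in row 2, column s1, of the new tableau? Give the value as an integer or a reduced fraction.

Pivot element is row 1, column x1: 17/3.
Normalize row 1: new (row 1, s1) = 1/(17/3) = 3/17.
row 2 ← row 2 − (-1/3)·(new row 1): 0 − (-1/3)·(3/17) = 1/17.

1/17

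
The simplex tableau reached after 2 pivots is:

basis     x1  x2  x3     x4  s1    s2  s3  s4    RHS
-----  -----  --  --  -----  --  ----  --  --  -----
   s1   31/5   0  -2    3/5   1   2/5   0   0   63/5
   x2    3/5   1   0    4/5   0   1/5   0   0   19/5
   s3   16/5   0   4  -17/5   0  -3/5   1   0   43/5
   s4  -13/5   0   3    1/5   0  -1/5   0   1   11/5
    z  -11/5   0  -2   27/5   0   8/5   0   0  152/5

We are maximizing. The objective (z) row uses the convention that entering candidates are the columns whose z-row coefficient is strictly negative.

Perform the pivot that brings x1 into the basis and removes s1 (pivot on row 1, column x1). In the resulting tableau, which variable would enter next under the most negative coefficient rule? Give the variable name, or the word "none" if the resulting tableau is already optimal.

Pivot element 31/5. New z-row = old z-row − (-11/5)·(row 1/(31/5)).
Updated z-row coefficients: x1: 0, x2: 0, x3: -84/31, x4: 174/31, s1: 11/31, s2: 54/31, s3: 0, s4: 0.
The most negative is -84/31 in column x3, so x3 would enter next.

x3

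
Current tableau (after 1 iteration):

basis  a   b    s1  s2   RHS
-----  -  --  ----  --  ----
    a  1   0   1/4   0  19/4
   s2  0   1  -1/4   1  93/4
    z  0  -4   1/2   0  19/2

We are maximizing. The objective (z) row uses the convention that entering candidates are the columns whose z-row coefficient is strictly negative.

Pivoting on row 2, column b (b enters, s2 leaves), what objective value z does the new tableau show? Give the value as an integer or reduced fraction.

Minimum ratio for b: (93/4)/1 = 93/4.
z changes by −(z-row coeff of b)·ratio = −(-4)·(93/4) = 93.
New z = 19/2 + 93 = 205/2.

205/2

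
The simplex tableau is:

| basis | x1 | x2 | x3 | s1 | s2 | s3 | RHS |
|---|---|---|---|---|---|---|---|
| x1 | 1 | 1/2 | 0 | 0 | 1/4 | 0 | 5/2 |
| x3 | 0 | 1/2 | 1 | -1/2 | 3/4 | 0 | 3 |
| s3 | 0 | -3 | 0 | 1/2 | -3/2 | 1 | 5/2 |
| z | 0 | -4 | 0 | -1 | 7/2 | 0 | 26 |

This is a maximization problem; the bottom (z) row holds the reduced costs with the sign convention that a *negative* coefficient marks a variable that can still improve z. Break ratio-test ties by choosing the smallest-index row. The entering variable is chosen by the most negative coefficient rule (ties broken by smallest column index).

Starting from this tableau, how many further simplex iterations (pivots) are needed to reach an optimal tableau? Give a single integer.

pivot: x2 in, x1 out → z = 46
pivot: s1 in, s3 out → z = 81
No improving column remains; optimal.

2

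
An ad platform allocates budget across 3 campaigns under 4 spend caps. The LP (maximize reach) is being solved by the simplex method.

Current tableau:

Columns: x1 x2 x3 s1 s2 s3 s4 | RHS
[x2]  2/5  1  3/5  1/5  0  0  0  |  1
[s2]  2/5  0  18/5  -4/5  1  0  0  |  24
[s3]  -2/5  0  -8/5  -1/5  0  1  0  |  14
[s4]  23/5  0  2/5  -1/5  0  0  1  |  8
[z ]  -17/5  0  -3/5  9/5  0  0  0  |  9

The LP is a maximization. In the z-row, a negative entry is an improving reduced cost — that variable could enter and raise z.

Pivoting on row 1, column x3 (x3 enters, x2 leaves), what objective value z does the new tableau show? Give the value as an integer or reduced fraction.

10

Minimum ratio for x3: 1/(3/5) = 5/3.
z changes by −(z-row coeff of x3)·ratio = −(-3/5)·(5/3) = 1.
New z = 9 + 1 = 10.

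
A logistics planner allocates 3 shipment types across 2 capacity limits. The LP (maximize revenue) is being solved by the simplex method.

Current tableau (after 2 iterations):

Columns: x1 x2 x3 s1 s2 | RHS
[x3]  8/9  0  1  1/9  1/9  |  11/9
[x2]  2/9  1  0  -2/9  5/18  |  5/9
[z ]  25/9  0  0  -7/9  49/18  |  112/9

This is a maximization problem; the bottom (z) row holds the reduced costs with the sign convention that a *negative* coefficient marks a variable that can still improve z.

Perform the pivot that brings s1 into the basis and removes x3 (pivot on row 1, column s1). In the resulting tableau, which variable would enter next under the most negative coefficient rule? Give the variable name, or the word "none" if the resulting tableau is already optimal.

none

Pivot element 1/9. New z-row = old z-row − (-7/9)·(row 1/(1/9)).
Updated z-row coefficients: x1: 9, x2: 0, x3: 7, s1: 0, s2: 7/2.
No coefficient is strictly negative; the tableau after this pivot is optimal.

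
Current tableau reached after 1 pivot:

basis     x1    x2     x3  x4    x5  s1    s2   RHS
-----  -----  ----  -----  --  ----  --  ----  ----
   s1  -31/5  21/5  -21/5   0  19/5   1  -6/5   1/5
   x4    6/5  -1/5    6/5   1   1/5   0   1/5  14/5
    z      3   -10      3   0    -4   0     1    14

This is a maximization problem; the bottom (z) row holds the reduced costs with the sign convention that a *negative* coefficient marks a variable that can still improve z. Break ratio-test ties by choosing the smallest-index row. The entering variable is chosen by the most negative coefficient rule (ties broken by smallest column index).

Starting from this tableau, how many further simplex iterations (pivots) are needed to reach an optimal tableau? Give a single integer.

pivot: x2 in, s1 out → z = 304/21
pivot: x1 in, x4 out → z = 51
No improving column remains; optimal.

2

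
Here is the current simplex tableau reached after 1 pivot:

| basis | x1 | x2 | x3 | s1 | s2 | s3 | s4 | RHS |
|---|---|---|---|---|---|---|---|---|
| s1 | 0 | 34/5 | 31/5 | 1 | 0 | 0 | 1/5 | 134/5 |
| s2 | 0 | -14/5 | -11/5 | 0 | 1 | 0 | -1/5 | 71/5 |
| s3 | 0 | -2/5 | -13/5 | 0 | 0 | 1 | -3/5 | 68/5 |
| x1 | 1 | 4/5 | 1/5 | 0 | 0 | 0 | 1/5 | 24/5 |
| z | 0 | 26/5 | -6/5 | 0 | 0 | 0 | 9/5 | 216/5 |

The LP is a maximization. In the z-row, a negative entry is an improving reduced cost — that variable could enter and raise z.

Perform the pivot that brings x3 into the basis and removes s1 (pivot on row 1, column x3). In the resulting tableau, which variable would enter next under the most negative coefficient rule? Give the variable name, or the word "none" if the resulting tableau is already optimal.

none

Pivot element 31/5. New z-row = old z-row − (-6/5)·(row 1/(31/5)).
Updated z-row coefficients: x1: 0, x2: 202/31, x3: 0, s1: 6/31, s2: 0, s3: 0, s4: 57/31.
No coefficient is strictly negative; the tableau after this pivot is optimal.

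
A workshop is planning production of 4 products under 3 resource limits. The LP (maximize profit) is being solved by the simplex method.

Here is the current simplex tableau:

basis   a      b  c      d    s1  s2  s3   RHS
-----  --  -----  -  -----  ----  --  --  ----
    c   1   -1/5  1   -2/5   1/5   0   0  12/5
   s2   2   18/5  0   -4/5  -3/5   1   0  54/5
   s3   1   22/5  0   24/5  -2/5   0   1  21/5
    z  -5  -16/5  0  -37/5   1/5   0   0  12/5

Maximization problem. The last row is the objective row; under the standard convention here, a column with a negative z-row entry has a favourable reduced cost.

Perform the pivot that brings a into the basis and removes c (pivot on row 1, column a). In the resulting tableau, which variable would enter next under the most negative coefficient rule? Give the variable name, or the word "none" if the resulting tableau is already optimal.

Pivot element 1. New z-row = old z-row − (-5)·(row 1/1).
Updated z-row coefficients: a: 0, b: -21/5, c: 5, d: -47/5, s1: 6/5, s2: 0, s3: 0.
The most negative is -47/5 in column d, so d would enter next.

d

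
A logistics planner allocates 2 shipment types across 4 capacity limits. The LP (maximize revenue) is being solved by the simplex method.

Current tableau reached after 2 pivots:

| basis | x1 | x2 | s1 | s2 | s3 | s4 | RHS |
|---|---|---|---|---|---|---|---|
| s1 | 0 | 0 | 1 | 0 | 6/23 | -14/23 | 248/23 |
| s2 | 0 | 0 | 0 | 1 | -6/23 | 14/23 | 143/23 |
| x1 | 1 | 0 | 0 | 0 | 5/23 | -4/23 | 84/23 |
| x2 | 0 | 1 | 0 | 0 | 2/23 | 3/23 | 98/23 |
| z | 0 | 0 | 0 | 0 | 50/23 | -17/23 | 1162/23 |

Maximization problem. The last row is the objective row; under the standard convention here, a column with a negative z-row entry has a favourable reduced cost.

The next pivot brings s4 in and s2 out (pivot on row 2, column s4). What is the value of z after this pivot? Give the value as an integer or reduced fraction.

Minimum ratio for s4: (143/23)/(14/23) = 143/14.
z changes by −(z-row coeff of s4)·ratio = −(-17/23)·(143/14) = 2431/322.
New z = 1162/23 + (2431/322) = 813/14.

813/14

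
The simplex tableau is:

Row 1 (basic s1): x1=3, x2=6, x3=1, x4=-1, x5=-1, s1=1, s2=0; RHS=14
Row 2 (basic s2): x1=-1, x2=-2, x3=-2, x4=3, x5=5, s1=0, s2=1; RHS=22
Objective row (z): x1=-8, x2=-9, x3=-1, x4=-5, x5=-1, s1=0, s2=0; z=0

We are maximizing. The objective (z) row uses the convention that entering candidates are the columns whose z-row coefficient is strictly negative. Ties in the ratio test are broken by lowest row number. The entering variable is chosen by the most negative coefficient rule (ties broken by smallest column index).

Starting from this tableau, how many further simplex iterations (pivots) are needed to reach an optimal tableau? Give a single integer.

pivot: x2 in, s1 out → z = 21
pivot: x4 in, s2 out → z = 86
pivot: x3 in, x2 out → z = 314
No improving column remains; optimal.

3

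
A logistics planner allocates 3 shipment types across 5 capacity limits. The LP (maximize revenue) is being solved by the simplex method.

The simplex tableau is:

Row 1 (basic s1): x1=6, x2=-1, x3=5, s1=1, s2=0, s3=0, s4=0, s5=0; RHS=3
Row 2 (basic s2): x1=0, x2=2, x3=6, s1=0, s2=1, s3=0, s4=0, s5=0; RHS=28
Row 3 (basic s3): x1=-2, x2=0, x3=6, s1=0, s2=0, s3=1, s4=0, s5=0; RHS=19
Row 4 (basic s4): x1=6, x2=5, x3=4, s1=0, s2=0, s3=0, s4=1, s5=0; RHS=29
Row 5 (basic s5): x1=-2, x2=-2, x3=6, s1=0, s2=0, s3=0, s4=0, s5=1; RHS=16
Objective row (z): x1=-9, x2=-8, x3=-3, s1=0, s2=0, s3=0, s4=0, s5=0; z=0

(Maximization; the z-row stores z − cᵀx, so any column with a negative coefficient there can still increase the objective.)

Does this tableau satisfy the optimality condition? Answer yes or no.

no

Column x1 has objective-row coefficient -9, which is negative; an improving pivot exists, so not yet optimal.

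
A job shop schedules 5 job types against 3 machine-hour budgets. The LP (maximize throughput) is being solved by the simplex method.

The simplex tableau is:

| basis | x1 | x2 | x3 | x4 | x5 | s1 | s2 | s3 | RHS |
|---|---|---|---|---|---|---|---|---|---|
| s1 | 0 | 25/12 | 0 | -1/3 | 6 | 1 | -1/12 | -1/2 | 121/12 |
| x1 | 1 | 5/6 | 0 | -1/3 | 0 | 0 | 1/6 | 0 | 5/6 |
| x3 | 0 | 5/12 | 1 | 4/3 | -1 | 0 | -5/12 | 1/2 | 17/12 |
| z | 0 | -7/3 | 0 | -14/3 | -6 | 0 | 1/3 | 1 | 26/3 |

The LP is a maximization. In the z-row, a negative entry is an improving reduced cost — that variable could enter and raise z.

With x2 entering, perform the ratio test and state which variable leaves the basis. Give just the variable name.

x1

Ratios: row 1 (s1): (121/12)/(25/12) = 121/25; row 2 (x1): (5/6)/(5/6) = 1; row 3 (x3): (17/12)/(5/12) = 17/5.
Minimum ratio 1 is in the x1 row, so x1 leaves.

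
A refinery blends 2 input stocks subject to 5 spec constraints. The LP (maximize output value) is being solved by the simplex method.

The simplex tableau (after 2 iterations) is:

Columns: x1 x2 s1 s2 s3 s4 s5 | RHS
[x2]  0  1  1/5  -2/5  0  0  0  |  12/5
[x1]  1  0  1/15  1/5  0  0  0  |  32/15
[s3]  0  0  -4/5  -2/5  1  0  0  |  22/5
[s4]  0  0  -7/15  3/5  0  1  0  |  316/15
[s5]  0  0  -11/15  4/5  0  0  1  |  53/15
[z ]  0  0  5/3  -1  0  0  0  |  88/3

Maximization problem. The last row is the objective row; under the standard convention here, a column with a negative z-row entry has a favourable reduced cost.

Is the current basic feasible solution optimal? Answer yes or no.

Column s2 has objective-row coefficient -1, which is negative; an improving pivot exists, so not yet optimal.

no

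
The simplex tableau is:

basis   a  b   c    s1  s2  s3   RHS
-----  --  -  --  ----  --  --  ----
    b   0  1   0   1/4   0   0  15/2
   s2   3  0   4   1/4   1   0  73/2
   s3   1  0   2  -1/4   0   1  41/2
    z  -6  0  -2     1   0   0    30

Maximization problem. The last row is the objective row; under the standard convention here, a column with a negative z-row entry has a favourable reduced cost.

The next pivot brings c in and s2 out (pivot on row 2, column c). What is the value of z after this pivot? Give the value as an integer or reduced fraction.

193/4

Minimum ratio for c: (73/2)/4 = 73/8.
z changes by −(z-row coeff of c)·ratio = −(-2)·(73/8) = 73/4.
New z = 30 + (73/4) = 193/4.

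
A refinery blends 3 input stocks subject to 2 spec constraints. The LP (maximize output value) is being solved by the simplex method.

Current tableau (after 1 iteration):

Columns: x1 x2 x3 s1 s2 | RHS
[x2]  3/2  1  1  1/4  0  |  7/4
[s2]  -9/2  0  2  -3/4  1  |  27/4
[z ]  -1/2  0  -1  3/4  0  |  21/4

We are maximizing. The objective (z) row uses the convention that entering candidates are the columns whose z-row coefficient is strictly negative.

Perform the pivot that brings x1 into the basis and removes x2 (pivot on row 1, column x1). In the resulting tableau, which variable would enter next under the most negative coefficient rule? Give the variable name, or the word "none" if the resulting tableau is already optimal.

x3

Pivot element 3/2. New z-row = old z-row − (-1/2)·(row 1/(3/2)).
Updated z-row coefficients: x1: 0, x2: 1/3, x3: -2/3, s1: 5/6, s2: 0.
The most negative is -2/3 in column x3, so x3 would enter next.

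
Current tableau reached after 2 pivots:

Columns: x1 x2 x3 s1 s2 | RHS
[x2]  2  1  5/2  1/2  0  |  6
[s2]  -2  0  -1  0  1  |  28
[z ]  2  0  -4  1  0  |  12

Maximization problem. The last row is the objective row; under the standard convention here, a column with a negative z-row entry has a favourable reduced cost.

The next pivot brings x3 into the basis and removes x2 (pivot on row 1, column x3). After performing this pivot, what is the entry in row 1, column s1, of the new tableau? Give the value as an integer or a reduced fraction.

1/5

Pivot element is row 1, column x3: 5/2.
Normalize row 1: new (row 1, s1) = (1/2)/(5/2) = 1/5.
Row 1 is the pivot row, so the entry is 1/5.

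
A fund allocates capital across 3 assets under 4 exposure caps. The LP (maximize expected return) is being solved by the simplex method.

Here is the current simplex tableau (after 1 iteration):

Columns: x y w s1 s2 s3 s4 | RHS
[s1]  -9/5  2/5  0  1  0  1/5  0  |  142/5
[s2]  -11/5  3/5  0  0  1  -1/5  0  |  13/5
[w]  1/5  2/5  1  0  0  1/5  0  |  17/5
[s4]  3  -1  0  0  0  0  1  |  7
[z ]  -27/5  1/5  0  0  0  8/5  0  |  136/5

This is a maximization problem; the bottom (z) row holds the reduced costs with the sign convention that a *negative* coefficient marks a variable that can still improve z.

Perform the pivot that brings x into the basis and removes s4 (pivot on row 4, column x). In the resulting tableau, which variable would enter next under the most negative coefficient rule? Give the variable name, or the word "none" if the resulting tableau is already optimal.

y

Pivot element 3. New z-row = old z-row − (-27/5)·(row 4/3).
Updated z-row coefficients: x: 0, y: -8/5, w: 0, s1: 0, s2: 0, s3: 8/5, s4: 9/5.
The most negative is -8/5 in column y, so y would enter next.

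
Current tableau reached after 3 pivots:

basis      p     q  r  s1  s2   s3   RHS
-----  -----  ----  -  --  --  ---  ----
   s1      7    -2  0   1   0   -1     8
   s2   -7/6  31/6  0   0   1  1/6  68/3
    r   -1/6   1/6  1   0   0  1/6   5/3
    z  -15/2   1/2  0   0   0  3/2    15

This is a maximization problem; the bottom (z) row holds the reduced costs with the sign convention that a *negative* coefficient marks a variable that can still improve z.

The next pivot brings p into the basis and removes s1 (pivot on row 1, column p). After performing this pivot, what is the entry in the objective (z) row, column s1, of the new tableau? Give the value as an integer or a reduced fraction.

15/14

Pivot element is row 1, column p: 7.
Normalize row 1: new (row 1, s1) = 1/7 = 1/7.
z-row ← z-row − (-15/2)·(new row 1): 0 − (-15/2)·(1/7) = 15/14.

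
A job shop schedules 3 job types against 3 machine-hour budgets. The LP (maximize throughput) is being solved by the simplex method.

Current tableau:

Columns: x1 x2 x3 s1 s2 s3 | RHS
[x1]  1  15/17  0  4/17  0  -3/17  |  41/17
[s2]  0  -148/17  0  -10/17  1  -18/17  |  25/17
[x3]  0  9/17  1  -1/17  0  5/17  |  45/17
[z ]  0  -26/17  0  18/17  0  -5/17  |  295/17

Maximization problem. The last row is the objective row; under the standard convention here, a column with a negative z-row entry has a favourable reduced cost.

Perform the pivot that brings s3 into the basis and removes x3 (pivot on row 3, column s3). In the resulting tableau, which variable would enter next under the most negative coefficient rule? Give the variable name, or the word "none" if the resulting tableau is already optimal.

x2

Pivot element 5/17. New z-row = old z-row − (-5/17)·(row 3/(5/17)).
Updated z-row coefficients: x1: 0, x2: -1, x3: 1, s1: 1, s2: 0, s3: 0.
The most negative is -1 in column x2, so x2 would enter next.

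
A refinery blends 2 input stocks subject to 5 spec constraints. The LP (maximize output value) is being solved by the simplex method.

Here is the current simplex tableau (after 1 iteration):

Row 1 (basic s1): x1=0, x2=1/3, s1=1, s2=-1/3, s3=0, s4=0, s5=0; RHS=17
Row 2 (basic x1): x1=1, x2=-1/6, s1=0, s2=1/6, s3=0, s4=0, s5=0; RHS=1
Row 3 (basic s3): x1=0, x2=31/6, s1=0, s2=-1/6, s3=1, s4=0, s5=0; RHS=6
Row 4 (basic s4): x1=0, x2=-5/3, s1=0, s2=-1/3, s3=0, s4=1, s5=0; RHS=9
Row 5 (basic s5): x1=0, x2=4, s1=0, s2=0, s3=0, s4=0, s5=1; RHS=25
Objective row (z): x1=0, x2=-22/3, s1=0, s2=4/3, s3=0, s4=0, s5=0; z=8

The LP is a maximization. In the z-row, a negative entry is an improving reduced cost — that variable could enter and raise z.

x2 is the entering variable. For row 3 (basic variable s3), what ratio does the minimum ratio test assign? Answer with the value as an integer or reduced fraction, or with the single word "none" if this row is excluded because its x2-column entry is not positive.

36/31

Ratio = RHS / (x2 entry) = 6 / (31/6) = 36/31.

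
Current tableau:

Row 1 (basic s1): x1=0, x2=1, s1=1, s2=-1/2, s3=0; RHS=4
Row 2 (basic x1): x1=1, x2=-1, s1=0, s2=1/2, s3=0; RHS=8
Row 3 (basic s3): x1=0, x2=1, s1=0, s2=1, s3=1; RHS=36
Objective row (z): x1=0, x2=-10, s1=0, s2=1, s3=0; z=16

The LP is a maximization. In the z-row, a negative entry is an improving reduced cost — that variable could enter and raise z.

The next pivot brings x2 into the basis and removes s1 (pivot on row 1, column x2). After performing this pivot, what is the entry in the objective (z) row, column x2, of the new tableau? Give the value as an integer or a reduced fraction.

0

Pivot element is row 1, column x2: 1.
Normalize row 1: new (row 1, x2) = 1/1 = 1.
z-row ← z-row − (-10)·(new row 1): -10 − (-10)·1 = 0.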